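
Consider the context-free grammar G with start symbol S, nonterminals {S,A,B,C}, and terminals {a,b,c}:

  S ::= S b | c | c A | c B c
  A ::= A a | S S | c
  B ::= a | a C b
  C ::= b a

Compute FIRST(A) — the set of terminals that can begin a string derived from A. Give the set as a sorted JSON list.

FIRST sets, iterate to fixpoint:
iter 1:
  A via A→c: +{c}
  B via B→a: +{a}
  C via C→b a: +{b}
  S via S→c: +{c}
  FIRST[S]={c}  FIRST[A]={c}  FIRST[B]={a}  FIRST[C]={b}
iter 2: (stable)
  FIRST[S]={c}  FIRST[A]={c}  FIRST[B]={a}  FIRST[C]={b}

FIRST(A) = ["c"]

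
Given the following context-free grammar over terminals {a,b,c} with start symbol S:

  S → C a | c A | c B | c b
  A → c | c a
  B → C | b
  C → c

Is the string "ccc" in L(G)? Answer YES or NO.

CNF form of G:
  S -> C T1 | T0 A | T0 B | T0 T2
  A -> T0 T1 | c
  B -> b | c
  C -> c
  T0 -> c
  T1 -> a
  T2 -> b

CYK fill:
  cell(0,0) c: {A,B,C,T0}  orig:{A,B,C}
  cell(1,1) c: {A,B,C,T0}  orig:{A,B,C}
  cell(2,2) c: {A,B,C,T0}  orig:{A,B,C}
  cell(0,1) cc: {S}
  cell(1,2) cc: {S}
  cell(0,2) ccc: ∅

S ∉ T[0,2] ⇒ NO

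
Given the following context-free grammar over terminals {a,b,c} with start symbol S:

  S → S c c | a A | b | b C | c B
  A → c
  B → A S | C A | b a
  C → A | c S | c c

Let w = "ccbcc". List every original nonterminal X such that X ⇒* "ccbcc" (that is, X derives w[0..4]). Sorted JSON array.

Convert to CNF:
  S -> S X3 | T0 C | T1 A | T2 B | b
  A -> c
  B -> A S | C A | T0 T1
  C -> T2 S | T2 T2 | c
  T0 -> b
  T1 -> a
  T2 -> c
  X3 -> T2 T2

CYK fill, restricted to cells inside w[0..4]:
  cell(0,0) c: {A,C,T2}  orig:{A,C}
  cell(1,1) c: {A,C,T2}  orig:{A,C}
  cell(2,2) b: {S,T0}  orig:{S}
  cell(3,3) c: {A,C,T2}  orig:{A,C}
  cell(4,4) c: {A,C,T2}  orig:{A,C}
  cell(0,1) cc: {B,C,X3}  orig:{B,C}
  cell(1,2) cb: {B,C}
  cell(2,3) bc: {S}
  cell(3,4) cc: {B,C,X3}  orig:{B,C}
  cell(0,2) ccb: {S}
  cell(1,3) cbc: {B,C}
  cell(2,4) bcc: {S}
  cell(0,3) ccbc: {S}
  cell(1,4) cbcc: {B,C}
  cell(0,4) ccbcc: {S}

Original NTs in T[0,4] deriving "ccbcc": ["S"]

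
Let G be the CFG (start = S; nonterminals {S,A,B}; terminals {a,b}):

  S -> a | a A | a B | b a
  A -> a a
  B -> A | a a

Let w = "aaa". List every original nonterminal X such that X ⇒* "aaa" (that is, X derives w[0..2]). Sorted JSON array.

Convert to CNF:
  S -> T0 A | T0 B | T1 T0 | a
  A -> T0 T0
  B -> T0 T0
  T0 -> a
  T1 -> b

CYK table (by increasing span) — only the sub-triangle for w[0..2]:
  [0..0]={S,T0}  "a"  orig:{S}
  [1..1]={S,T0}  "a"  orig:{S}
  [2..2]={S,T0}  "a"  orig:{S}
  [0..1]={A,B}  "aa"
  [1..2]={A,B}  "aa"
  [0..2]={S}  "aaa"

Original NTs in T[0,2] deriving "aaa": ["S"]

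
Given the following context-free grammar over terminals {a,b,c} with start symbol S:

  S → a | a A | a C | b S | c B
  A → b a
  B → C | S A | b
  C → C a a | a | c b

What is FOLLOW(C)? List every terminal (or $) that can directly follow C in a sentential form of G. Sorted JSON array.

Compute FIRST by fixpoint:
round 1:
  A via A→b a: +{b}
  B via B→b: +{b}
  C via C→a: +{a}
  C via C→c b: +{c}
  S via S→a: +{a}
  S via S→b S: +{b}
  S via S→c B: +{c}
  FIRST(S)={a,b,c}  FIRST(A)={b}  FIRST(B)={b}  FIRST(C)={a,c}
round 2:
  B via B→C: +{a,c}
  FIRST(S)={a,b,c}  FIRST(A)={b}  FIRST(B)={a,b,c}  FIRST(C)={a,c}
round 3: (no change)
  FIRST(S)={a,b,c}  FIRST(A)={b}  FIRST(B)={a,b,c}  FIRST(C)={a,c}

FOLLOW iteration:
initialize: $ ∈ FOLLOW(S)
pass 1:
  B→S A: FOLLOW(S) ⊇ FIRST(A) = {b}; new: +{b}
  C→C a a: FOLLOW(C) ⊇ FIRST(a) = {a}; new: +{a}
  S→a A: FOLLOW(A) ⊇ FOLLOW(S) ⊇ {$,b}; new: +{$,b}
  S→a C: FOLLOW(C) ⊇ FOLLOW(S) ⊇ {$,b}; new: +{$,b}
  S→c B: FOLLOW(B) ⊇ FOLLOW(S) ⊇ {$,b}; new: +{$,b}
  S: {$,b}  A: {$,b}  B: {$,b}  C: {$,a,b}
pass 2: — fixpoint
  S: {$,b}  A: {$,b}  B: {$,b}  C: {$,a,b}

FOLLOW(C) = ["$", "a", "b"]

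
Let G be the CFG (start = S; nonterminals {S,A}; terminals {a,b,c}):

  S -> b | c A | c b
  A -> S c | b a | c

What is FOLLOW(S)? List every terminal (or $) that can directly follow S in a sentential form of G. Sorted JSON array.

Compute FIRST by fixpoint:
[1]
  A via A→b a: +{b}
  A via A→c: +{c}
  S via S→b: +{b}
  S via S→c A: +{c}
  FIRST(S)={b,c}  FIRST(A)={b,c}
[2] (stable)
  FIRST(S)={b,c}  FIRST(A)={b,c}

FOLLOW iteration:
initialize: $ ∈ FOLLOW(S)
round 1:
  A→S c: FOLLOW(S) ⊇ FIRST(c) = {c}; new: +{c}
  S→c A: FOLLOW(A) ⊇ FOLLOW(S) ⊇ {$,c}; new: +{$,c}
  FOLLOW(S)={$,c}  FOLLOW(A)={$,c}
round 2: done
  FOLLOW(S)={$,c}  FOLLOW(A)={$,c}

FOLLOW(S) = ["$", "c"]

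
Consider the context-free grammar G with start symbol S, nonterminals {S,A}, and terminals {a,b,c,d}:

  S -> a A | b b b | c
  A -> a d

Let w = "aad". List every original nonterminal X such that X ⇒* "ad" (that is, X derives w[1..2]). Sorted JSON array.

CNF form of G:
  S -> T0 A | T2 X3 | c
  A -> T0 T1
  T0 -> a
  T1 -> d
  T2 -> b
  X3 -> T2 T2

CYK table (by increasing span) — only the sub-triangle for w[1..2]:
  cell(1,1) a: {T0}  orig:{}
  cell(2,2) d: {T1}  orig:{}
  cell(1,2) ad: {A}

Original NTs in T[1,2] deriving "ad": ["A"]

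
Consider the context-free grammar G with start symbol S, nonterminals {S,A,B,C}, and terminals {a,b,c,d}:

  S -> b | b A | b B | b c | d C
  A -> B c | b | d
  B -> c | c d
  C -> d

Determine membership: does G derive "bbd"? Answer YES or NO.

CNF form of G:
  S -> T1 C | T2 A | T2 B | T2 T0 | b
  A -> B T0 | b | d
  B -> T0 T1 | c
  C -> d
  T0 -> c
  T1 -> d
  T2 -> b

CYK table (by increasing span):
  [0..0]={A,S,T2}  "b"  orig:{A,S}
  [1..1]={A,S,T2}  "b"  orig:{A,S}
  [2..2]={A,C,T1}  "d"  orig:{A,C}
  [0..1]={S}  "bb"
  [1..2]={S}  "bd"
  [0..2]=∅  "bbd"

S ∉ T[0,2] ⇒ NO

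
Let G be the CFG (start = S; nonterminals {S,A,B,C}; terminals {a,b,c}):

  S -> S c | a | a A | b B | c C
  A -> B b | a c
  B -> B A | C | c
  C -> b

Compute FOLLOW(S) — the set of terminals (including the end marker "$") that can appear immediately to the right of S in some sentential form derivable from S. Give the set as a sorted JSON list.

Compute FIRST by fixpoint:
iter 1:
  A via A→a c: +{a}
  B via B→c: +{c}
  C via C→b: +{b}
  S via S→a: +{a}
  S via S→b B: +{b}
  S via S→c C: +{c}
  FIRST(S)={a,b,c}  FIRST(A)={a}  FIRST(B)={c}  FIRST(C)={b}
iter 2:
  A via A→B b: +{c}
  B via B→C: +{b}
  FIRST(S)={a,b,c}  FIRST(A)={a,c}  FIRST(B)={b,c}  FIRST(C)={b}
iter 3:
  A via A→B b: +{b}
  FIRST(S)={a,b,c}  FIRST(A)={a,b,c}  FIRST(B)={b,c}  FIRST(C)={b}
iter 4: — fixpoint
  FIRST(S)={a,b,c}  FIRST(A)={a,b,c}  FIRST(B)={b,c}  FIRST(C)={b}

FOLLOW sets:
FOLLOW(S) := {$}
pass 1:
  A→B b: FOLLOW(B) ⊇ FIRST(b) = {b}; new: +{b}
  B→B A: FOLLOW(B) ⊇ FIRST(A) = {a,b,c}; new: +{a,c}
  B→B A: FOLLOW(A) ⊇ FOLLOW(B) ⊇ {a,b,c}; new: +{a,b,c}
  B→C: FOLLOW(C) ⊇ FOLLOW(B) ⊇ {a,b,c}; new: +{a,b,c}
  S→S c: FOLLOW(S) ⊇ FIRST(c) = {c}; new: +{c}
  S→a A: FOLLOW(A) ⊇ FOLLOW(S) ⊇ {$,c}; new: +{$}
  S→b B: FOLLOW(B) ⊇ FOLLOW(S) ⊇ {$,c}; new: +{$}
  S→c C: FOLLOW(C) ⊇ FOLLOW(S) ⊇ {$,c}; new: +{$}
  FOLLOW[S]={$,c}  FOLLOW[A]={$,a,b,c}  FOLLOW[B]={$,a,b,c}  FOLLOW[C]={$,a,b,c}
pass 2: (stable)
  FOLLOW[S]={$,c}  FOLLOW[A]={$,a,b,c}  FOLLOW[B]={$,a,b,c}  FOLLOW[C]={$,a,b,c}

FOLLOW(S) = ["$", "c"]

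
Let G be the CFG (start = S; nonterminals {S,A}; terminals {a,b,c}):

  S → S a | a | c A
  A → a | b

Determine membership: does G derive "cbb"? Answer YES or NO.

CNF form of G:
  S -> S T0 | T1 A | a
  A -> a | b
  T0 -> a
  T1 -> c

CYK table (by increasing span):
  [0..0]={T1}  "c"  orig:{}
  [1..1]={A}  "b"
  [2..2]={A}  "b"
  [0..1]={S}  "cb"
  [1..2]=∅  "bb"
  [0..2]=∅  "cbb"

S ∉ T[0,2] ⇒ NO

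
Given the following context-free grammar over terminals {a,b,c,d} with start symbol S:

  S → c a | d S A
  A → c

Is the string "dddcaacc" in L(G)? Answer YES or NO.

Convert to CNF:
  S -> T0 T1 | T2 X3
  A -> c
  T0 -> c
  T1 -> a
  T2 -> d
  X3 -> S A

Fill CYK table bottom-up:
  T[0,0] 'd' = {T2}  orig:{}
  T[1,1] 'd' = {T2}  orig:{}
  T[2,2] 'd' = {T2}  orig:{}
  T[3,3] 'c' = {A,T0}  orig:{A}
  T[4,4] 'a' = {T1}  orig:{}
  T[5,5] 'a' = {T1}  orig:{}
  T[6,6] 'c' = {A,T0}  orig:{A}
  T[7,7] 'c' = {A,T0}  orig:{A}
  T[0,1] 'dd' = ∅
  T[1,2] 'dd' = ∅
  T[2,3] 'dc' = ∅
  T[3,4] 'ca' = {S}
  T[4,5] 'aa' = ∅
  T[5,6] 'ac' = ∅
  T[6,7] 'cc' = ∅
  T[0,2] 'ddd' = ∅
  T[1,3] 'ddc' = ∅
  T[2,4] 'dca' = ∅
  T[3,5] 'caa' = ∅
  T[4,6] 'aac' = ∅
  T[5,7] 'acc' = ∅
  T[0,3] 'dddc' = ∅
  T[1,4] 'ddca' = ∅
  T[2,5] 'dcaa' = ∅
  T[3,6] 'caac' = ∅
  T[4,7] 'aacc' = ∅
  T[0,4] 'dddca' = ∅
  T[1,5] 'ddcaa' = ∅
  T[2,6] 'dcaac' = ∅
  T[3,7] 'caacc' = ∅
  T[0,5] 'dddcaa' = ∅
  T[1,6] 'ddcaac' = ∅
  T[2,7] 'dcaacc' = ∅
  T[0,6] 'dddcaac' = ∅
  T[1,7] 'ddcaacc' = ∅
  T[0,7] 'dddcaacc' = ∅

S ∉ T[0,7] ⇒ NO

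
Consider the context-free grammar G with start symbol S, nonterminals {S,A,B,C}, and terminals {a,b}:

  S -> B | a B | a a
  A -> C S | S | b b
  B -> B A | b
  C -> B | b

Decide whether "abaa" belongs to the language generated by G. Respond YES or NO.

Convert to CNF:
  S -> B A | T0 B | T0 T0 | b
  A -> B A | C S | T0 B | T0 T0 | T1 T1 | b
  B -> B A | b
  C -> B A | b
  T0 -> a
  T1 -> b

CYK table (by increasing span):
  T[0,0] 'a' = {T0}  orig:{}
  T[1,1] 'b' = {A,B,C,S,T1}  orig:{A,B,C,S}
  T[2,2] 'a' = {T0}  orig:{}
  T[3,3] 'a' = {T0}  orig:{}
  T[0,1] 'ab' = {A,S}
  T[1,2] 'ba' = ∅
  T[2,3] 'aa' = {A,S}
  T[0,2] 'aba' = ∅
  T[1,3] 'baa' = {A,B,C,S}
  T[0,3] 'abaa' = {A,S}

S ∈ T[0,3] ⇒ YES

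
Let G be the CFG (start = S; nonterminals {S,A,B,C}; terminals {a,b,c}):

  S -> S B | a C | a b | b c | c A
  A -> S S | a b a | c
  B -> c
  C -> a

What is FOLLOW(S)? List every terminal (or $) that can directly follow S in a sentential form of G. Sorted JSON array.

FIRST iteration:
[1]
  A via A→a b a: +{a}
  A via A→c: +{c}
  B via B→c: +{c}
  C via C→a: +{a}
  S via S→a C: +{a}
  S via S→b c: +{b}
  S via S→c A: +{c}
  FIRST(S)={a,b,c}  FIRST(A)={a,c}  FIRST(B)={c}  FIRST(C)={a}
[2]
  A via A→S S: +{b}
  FIRST(S)={a,b,c}  FIRST(A)={a,b,c}  FIRST(B)={c}  FIRST(C)={a}
[3] done
  FIRST(S)={a,b,c}  FIRST(A)={a,b,c}  FIRST(B)={c}  FIRST(C)={a}

Compute FOLLOW by fixpoint:
initialize: $ ∈ FOLLOW(S)
round 1:
  A→S S: FOLLOW(S) ⊇ FIRST(S) = {a,b,c}; new: +{a,b,c}
  S→S B: FOLLOW(B) ⊇ FOLLOW(S) ⊇ {$,a,b,c}; new: +{$,a,b,c}
  S→a C: FOLLOW(C) ⊇ FOLLOW(S) ⊇ {$,a,b,c}; new: +{$,a,b,c}
  S→c A: FOLLOW(A) ⊇ FOLLOW(S) ⊇ {$,a,b,c}; new: +{$,a,b,c}
  FOLLOW[S]={$,a,b,c}  FOLLOW[A]={$,a,b,c}  FOLLOW[B]={$,a,b,c}  FOLLOW[C]={$,a,b,c}
round 2: — fixpoint
  FOLLOW[S]={$,a,b,c}  FOLLOW[A]={$,a,b,c}  FOLLOW[B]={$,a,b,c}  FOLLOW[C]={$,a,b,c}

FOLLOW(S) = ["$", "a", "b", "c"]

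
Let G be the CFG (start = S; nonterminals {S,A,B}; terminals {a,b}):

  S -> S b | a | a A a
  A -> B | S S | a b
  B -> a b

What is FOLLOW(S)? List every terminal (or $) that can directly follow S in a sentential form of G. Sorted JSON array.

Compute FIRST by fixpoint:
[1]
  A via A→a b: +{a}
  B via B→a b: +{a}
  S via S→a: +{a}
  FIRST(S)={a}  FIRST(A)={a}  FIRST(B)={a}
[2] — fixpoint
  FIRST(S)={a}  FIRST(A)={a}  FIRST(B)={a}

FOLLOW sets:
initialize: $ ∈ FOLLOW(S)
[1]
  A→S S: FOLLOW(S) ⊇ FIRST(S) = {a}; new: +{a}
  S→S b: FOLLOW(S) ⊇ FIRST(b) = {b}; new: +{b}
  S→a A a: FOLLOW(A) ⊇ FIRST(a) = {a}; new: +{a}
  S: {$,a,b}  A: {a}  B: {}
[2]
  A→B: FOLLOW(B) ⊇ FOLLOW(A) ⊇ {a}; new: +{a}
  S: {$,a,b}  A: {a}  B: {a}
[3] (no change)
  S: {$,a,b}  A: {a}  B: {a}

FOLLOW(S) = ["$", "a", "b"]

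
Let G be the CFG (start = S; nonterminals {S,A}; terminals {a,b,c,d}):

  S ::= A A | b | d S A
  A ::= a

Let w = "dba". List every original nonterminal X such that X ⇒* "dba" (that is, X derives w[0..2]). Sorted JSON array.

Convert to CNF:
  S -> A A | T0 X1 | b
  A -> a
  T0 -> d
  X1 -> S A

CYK fill (cells [i..j] with 0 ≤ i ≤ j ≤ 2 only):
  T[0,0] 'd' = {T0}  orig:{}
  T[1,1] 'b' = {S}
  T[2,2] 'a' = {A}
  T[0,1] 'db' = ∅
  T[1,2] 'ba' = {X1}  orig:{}
  T[0,2] 'dba' = {S}

Original NTs in T[0,2] deriving "dba": ["S"]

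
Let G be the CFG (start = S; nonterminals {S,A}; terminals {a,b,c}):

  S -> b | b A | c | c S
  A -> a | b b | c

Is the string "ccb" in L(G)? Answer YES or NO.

CNF form of G:
  S -> T0 A | T1 S | b | c
  A -> T0 T0 | a | c
  T0 -> b
  T1 -> c

CYK table (by increasing span):
  T[0,0] 'c' = {A,S,T1}  orig:{A,S}
  T[1,1] 'c' = {A,S,T1}  orig:{A,S}
  T[2,2] 'b' = {S,T0}  orig:{S}
  T[0,1] 'cc' = {S}
  T[1,2] 'cb' = {S}
  T[0,2] 'ccb' = {S}

S ∈ T[0,2] ⇒ YES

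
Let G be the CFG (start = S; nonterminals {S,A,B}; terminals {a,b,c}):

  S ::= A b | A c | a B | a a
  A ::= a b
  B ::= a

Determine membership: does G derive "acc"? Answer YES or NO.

Convert to CNF:
  S -> A T1 | A T2 | T0 B | T0 T0
  A -> T0 T1
  B -> a
  T0 -> a
  T1 -> b
  T2 -> c

Fill CYK table bottom-up:
  cell(0,0) a: {B,T0}  orig:{B}
  cell(1,1) c: {T2}  orig:{}
  cell(2,2) c: {T2}  orig:{}
  cell(0,1) ac: ∅
  cell(1,2) cc: ∅
  cell(0,2) acc: ∅

S ∉ T[0,2] ⇒ NO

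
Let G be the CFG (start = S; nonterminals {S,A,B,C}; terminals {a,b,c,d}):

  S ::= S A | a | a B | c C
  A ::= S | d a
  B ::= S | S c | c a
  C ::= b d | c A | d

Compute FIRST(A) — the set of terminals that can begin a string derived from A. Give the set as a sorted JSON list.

Compute FIRST by fixpoint:
pass 1:
  A via A→d a: +{d}
  B via B→c a: +{c}
  C via C→b d: +{b}
  C via C→c A: +{c}
  C via C→d: +{d}
  S via S→a: +{a}
  S via S→c C: +{c}
  S: {a,c}  A: {d}  B: {c}  C: {b,c,d}
pass 2:
  A via A→S: +{a,c}
  B via B→S: +{a}
  S: {a,c}  A: {a,c,d}  B: {a,c}  C: {b,c,d}
pass 3: (no change)
  S: {a,c}  A: {a,c,d}  B: {a,c}  C: {b,c,d}

FIRST(A) = ["a", "c", "d"]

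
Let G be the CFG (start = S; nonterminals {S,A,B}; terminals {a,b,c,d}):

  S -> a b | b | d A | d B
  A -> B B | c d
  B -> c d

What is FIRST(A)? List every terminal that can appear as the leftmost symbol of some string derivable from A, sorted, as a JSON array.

Compute FIRST by fixpoint:
[1]
  A via A→c d: +{c}
  B via B→c d: +{c}
  S via S→a b: +{a}
  S via S→b: +{b}
  S via S→d A: +{d}
  FIRST[S]={a,b,d}  FIRST[A]={c}  FIRST[B]={c}
[2] (no change)
  FIRST[S]={a,b,d}  FIRST[A]={c}  FIRST[B]={c}

FIRST(A) = ["c"]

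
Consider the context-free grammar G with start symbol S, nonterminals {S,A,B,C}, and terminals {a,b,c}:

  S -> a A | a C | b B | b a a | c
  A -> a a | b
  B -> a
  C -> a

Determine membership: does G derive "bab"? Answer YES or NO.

Convert to CNF:
  S -> T0 A | T0 C | T1 B | T1 X2 | c
  A -> T0 T0 | b
  B -> a
  C -> a
  T0 -> a
  T1 -> b
  X2 -> T0 T0

CYK table (by increasing span):
  T[0,0] 'b' = {A,T1}  orig:{A}
  T[1,1] 'a' = {B,C,T0}  orig:{B,C}
  T[2,2] 'b' = {A,T1}  orig:{A}
  T[0,1] 'ba' = {S}
  T[1,2] 'ab' = {S}
  T[0,2] 'bab' = ∅

S ∉ T[0,2] ⇒ NO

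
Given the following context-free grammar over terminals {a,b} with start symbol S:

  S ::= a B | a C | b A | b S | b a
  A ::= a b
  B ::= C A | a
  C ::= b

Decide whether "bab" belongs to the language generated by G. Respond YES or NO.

CNF form of G:
  S -> T0 B | T0 C | T1 A | T1 S | T1 T0
  A -> T0 T1
  B -> C A | a
  C -> b
  T0 -> a
  T1 -> b

CYK table (by increasing span):
  T[0,0] 'b' = {C,T1}  orig:{C}
  T[1,1] 'a' = {B,T0}  orig:{B}
  T[2,2] 'b' = {C,T1}  orig:{C}
  T[0,1] 'ba' = {S}
  T[1,2] 'ab' = {A,S}
  T[0,2] 'bab' = {B,S}

S ∈ T[0,2] ⇒ YES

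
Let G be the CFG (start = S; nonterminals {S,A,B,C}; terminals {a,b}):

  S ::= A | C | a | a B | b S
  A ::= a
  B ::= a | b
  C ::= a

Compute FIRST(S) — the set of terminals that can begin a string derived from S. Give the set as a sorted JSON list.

Compute FIRST by fixpoint:
round 1:
  A via A→a: +{a}
  B via B→a: +{a}
  B via B→b: +{b}
  C via C→a: +{a}
  S via S→A: +{a}
  S via S→b S: +{b}
  S: {a,b}  A: {a}  B: {a,b}  C: {a}
round 2: (stable)
  S: {a,b}  A: {a}  B: {a,b}  C: {a}

FIRST(S) = ["a", "b"]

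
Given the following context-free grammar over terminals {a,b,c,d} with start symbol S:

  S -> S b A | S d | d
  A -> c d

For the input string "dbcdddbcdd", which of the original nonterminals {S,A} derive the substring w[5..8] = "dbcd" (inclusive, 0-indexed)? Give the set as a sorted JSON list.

Convert to CNF:
  S -> S T1 | S X3 | d
  A -> T0 T1
  T0 -> c
  T1 -> d
  T2 -> b
  X3 -> T2 A

Fill CYK table bottom-up (cells [i..j] with 5 ≤ i ≤ j ≤ 8 only):
  [5..5]={S,T1}  "d"  orig:{S}
  [6..6]={T2}  "b"  orig:{}
  [7..7]={T0}  "c"  orig:{}
  [8..8]={S,T1}  "d"  orig:{S}
  [5..6]=∅  "db"
  [6..7]=∅  "bc"
  [7..8]={A}  "cd"
  [5..7]=∅  "dbc"
  [6..8]={X3}  "bcd"  orig:{}
  [5..8]={S}  "dbcd"

Original NTs in T[5,8] deriving "dbcd": ["S"]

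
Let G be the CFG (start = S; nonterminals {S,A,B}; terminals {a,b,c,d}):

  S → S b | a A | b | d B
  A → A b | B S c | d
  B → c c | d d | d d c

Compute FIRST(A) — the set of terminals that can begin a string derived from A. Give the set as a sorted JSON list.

FIRST sets, iterate to fixpoint:
round 1:
  A via A→d: +{d}
  B via B→c c: +{c}
  B via B→d d: +{d}
  S via S→a A: +{a}
  S via S→b: +{b}
  S via S→d B: +{d}
  S: {a,b,d}  A: {d}  B: {c,d}
round 2:
  A via A→B S c: +{c}
  S: {a,b,d}  A: {c,d}  B: {c,d}
round 3: (stable)
  S: {a,b,d}  A: {c,d}  B: {c,d}

FIRST(A) = ["c", "d"]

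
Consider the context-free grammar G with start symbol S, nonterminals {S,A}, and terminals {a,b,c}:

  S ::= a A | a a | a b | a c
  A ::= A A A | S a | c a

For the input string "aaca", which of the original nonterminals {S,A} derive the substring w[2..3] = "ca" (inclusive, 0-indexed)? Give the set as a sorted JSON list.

Convert to CNF:
  S -> T0 A | T0 T0 | T0 T1 | T0 T2
  A -> A X3 | S T0 | T1 T0
  T0 -> a
  T1 -> c
  T2 -> b
  X3 -> A A

CYK table (by increasing span), restricted to cells inside w[2..3]:
  [2..2]={T1}  "c"  orig:{}
  [3..3]={T0}  "a"  orig:{}
  [2..3]={A}  "ca"

Original NTs in T[2,3] deriving "ca": ["A"]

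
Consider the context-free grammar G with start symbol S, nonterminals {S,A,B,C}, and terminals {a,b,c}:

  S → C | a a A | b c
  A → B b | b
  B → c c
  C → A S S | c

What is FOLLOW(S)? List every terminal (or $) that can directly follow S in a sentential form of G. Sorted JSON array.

FIRST iteration:
[1]
  A via A→b: +{b}
  B via B→c c: +{c}
  C via C→A S S: +{b}
  C via C→c: +{c}
  S via S→C: +{b,c}
  S via S→a a A: +{a}
  FIRST(S)={a,b,c}  FIRST(A)={b}  FIRST(B)={c}  FIRST(C)={b,c}
[2]
  A via A→B b: +{c}
  FIRST(S)={a,b,c}  FIRST(A)={b,c}  FIRST(B)={c}  FIRST(C)={b,c}
[3] (no change)
  FIRST(S)={a,b,c}  FIRST(A)={b,c}  FIRST(B)={c}  FIRST(C)={b,c}

Compute FOLLOW by fixpoint:
initialize: $ ∈ FOLLOW(S)
iter 1:
  A→B b: FOLLOW(B) ⊇ FIRST(b) = {b}; new: +{b}
  C→A S S: FOLLOW(A) ⊇ FIRST(S) = {a,b,c}; new: +{a,b,c}
  C→A S S: FOLLOW(S) ⊇ FIRST(S) = {a,b,c}; new: +{a,b,c}
  S→C: FOLLOW(C) ⊇ FOLLOW(S) ⊇ {$,a,b,c}; new: +{$,a,b,c}
  S→a a A: FOLLOW(A) ⊇ FOLLOW(S) ⊇ {$,a,b,c}; new: +{$}
  S: {$,a,b,c}  A: {$,a,b,c}  B: {b}  C: {$,a,b,c}
iter 2: done
  S: {$,a,b,c}  A: {$,a,b,c}  B: {b}  C: {$,a,b,c}

FOLLOW(S) = ["$", "a", "b", "c"]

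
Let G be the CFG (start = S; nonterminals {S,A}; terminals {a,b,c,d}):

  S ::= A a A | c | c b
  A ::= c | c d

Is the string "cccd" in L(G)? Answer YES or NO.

CNF form of G:
  S -> A X4 | T0 T3 | c
  A -> T0 T1 | c
  T0 -> c
  T1 -> d
  T2 -> a
  T3 -> b
  X4 -> T2 A

CYK table (by increasing span):
  T[0,0] 'c' = {A,S,T0}  orig:{A,S}
  T[1,1] 'c' = {A,S,T0}  orig:{A,S}
  T[2,2] 'c' = {A,S,T0}  orig:{A,S}
  T[3,3] 'd' = {T1}  orig:{}
  T[0,1] 'cc' = ∅
  T[1,2] 'cc' = ∅
  T[2,3] 'cd' = {A}
  T[0,2] 'ccc' = ∅
  T[1,3] 'ccd' = ∅
  T[0,3] 'cccd' = ∅

S ∉ T[0,3] ⇒ NO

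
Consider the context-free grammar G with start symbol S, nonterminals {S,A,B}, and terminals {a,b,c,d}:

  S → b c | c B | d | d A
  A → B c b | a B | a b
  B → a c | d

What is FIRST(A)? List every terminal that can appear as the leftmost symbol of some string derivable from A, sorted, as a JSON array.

FIRST iteration:
iter 1:
  A via A→a B: +{a}
  B via B→a c: +{a}
  B via B→d: +{d}
  S via S→b c: +{b}
  S via S→c B: +{c}
  S via S→d: +{d}
  FIRST(S)={b,c,d}  FIRST(A)={a}  FIRST(B)={a,d}
iter 2:
  A via A→B c b: +{d}
  FIRST(S)={b,c,d}  FIRST(A)={a,d}  FIRST(B)={a,d}
iter 3: done
  FIRST(S)={b,c,d}  FIRST(A)={a,d}  FIRST(B)={a,d}

FIRST(A) = ["a", "d"]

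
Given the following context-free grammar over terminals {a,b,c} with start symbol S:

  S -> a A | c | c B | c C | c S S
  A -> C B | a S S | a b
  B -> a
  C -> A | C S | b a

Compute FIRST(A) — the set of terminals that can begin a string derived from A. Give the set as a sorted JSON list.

FIRST iteration:
iter 1:
  A via A→a S S: +{a}
  B via B→a: +{a}
  C via C→A: +{a}
  C via C→b a: +{b}
  S via S→a A: +{a}
  S via S→c: +{c}
  FIRST[S]={a,c}  FIRST[A]={a}  FIRST[B]={a}  FIRST[C]={a,b}
iter 2:
  A via A→C B: +{b}
  FIRST[S]={a,c}  FIRST[A]={a,b}  FIRST[B]={a}  FIRST[C]={a,b}
iter 3: — fixpoint
  FIRST[S]={a,c}  FIRST[A]={a,b}  FIRST[B]={a}  FIRST[C]={a,b}

FIRST(A) = ["a", "b"]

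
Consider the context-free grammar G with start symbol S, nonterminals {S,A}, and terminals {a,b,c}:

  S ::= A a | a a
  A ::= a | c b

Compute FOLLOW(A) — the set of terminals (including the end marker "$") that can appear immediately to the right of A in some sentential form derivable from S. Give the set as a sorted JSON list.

FIRST iteration:
round 1:
  A via A→a: +{a}
  A via A→c b: +{c}
  S via S→A a: +{a,c}
  FIRST[S]={a,c}  FIRST[A]={a,c}
round 2: — fixpoint
  FIRST[S]={a,c}  FIRST[A]={a,c}

FOLLOW iteration:
FOLLOW(S) := {$}
iter 1:
  S→A a: FOLLOW(A) ⊇ FIRST(a) = {a}; new: +{a}
  S: {$}  A: {a}
iter 2: (no change)
  S: {$}  A: {a}

FOLLOW(A) = ["a"]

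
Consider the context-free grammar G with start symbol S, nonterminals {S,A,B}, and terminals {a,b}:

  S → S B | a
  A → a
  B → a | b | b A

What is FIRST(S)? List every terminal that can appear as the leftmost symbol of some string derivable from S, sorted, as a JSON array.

FIRST iteration:
[1]
  A via A→a: +{a}
  B via B→a: +{a}
  B via B→b: +{b}
  S via S→a: +{a}
  FIRST[S]={a}  FIRST[A]={a}  FIRST[B]={a,b}
[2] (stable)
  FIRST[S]={a}  FIRST[A]={a}  FIRST[B]={a,b}

FIRST(S) = ["a"]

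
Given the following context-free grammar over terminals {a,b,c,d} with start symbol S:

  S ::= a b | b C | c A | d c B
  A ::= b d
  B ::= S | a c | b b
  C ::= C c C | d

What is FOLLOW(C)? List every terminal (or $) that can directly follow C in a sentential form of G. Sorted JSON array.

FIRST sets, iterate to fixpoint:
[1]
  A via A→b d: +{b}
  B via B→a c: +{a}
  B via B→b b: +{b}
  C via C→d: +{d}
  S via S→a b: +{a}
  S via S→b C: +{b}
  S via S→c A: +{c}
  S via S→d c B: +{d}
  FIRST[S]={a,b,c,d}  FIRST[A]={b}  FIRST[B]={a,b}  FIRST[C]={d}
[2]
  B via B→S: +{c,d}
  FIRST[S]={a,b,c,d}  FIRST[A]={b}  FIRST[B]={a,b,c,d}  FIRST[C]={d}
[3] done
  FIRST[S]={a,b,c,d}  FIRST[A]={b}  FIRST[B]={a,b,c,d}  FIRST[C]={d}

FOLLOW iteration:
FOLLOW(S) := {$}
iter 1:
  C→C c C: FOLLOW(C) ⊇ FIRST(c) = {c}; new: +{c}
  S→b C: FOLLOW(C) ⊇ FOLLOW(S) ⊇ {$}; new: +{$}
  S→c A: FOLLOW(A) ⊇ FOLLOW(S) ⊇ {$}; new: +{$}
  S→d c B: FOLLOW(B) ⊇ FOLLOW(S) ⊇ {$}; new: +{$}
  FOLLOW[S]={$}  FOLLOW[A]={$}  FOLLOW[B]={$}  FOLLOW[C]={$,c}
iter 2: done
  FOLLOW[S]={$}  FOLLOW[A]={$}  FOLLOW[B]={$}  FOLLOW[C]={$,c}

FOLLOW(C) = ["$", "c"]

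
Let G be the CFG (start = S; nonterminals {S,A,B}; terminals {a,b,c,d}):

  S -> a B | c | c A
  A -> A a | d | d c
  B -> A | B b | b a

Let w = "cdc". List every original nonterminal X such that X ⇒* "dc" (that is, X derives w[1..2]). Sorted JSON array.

Convert to CNF:
  S -> T0 B | T2 A | c
  A -> A T0 | T1 T2 | d
  B -> A T0 | B T3 | T1 T2 | T3 T0 | d
  T0 -> a
  T1 -> d
  T2 -> c
  T3 -> b

CYK table (by increasing span) (cells [i..j] with 1 ≤ i ≤ j ≤ 2 only):
  T[1,1] 'd' = {A,B,T1}  orig:{A,B}
  T[2,2] 'c' = {S,T2}  orig:{S}
  T[1,2] 'dc' = {A,B}

Original NTs in T[1,2] deriving "dc": ["A", "B"]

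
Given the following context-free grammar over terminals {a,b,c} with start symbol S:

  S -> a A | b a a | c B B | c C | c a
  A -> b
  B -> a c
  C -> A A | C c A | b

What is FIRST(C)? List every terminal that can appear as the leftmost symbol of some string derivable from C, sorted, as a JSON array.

FIRST iteration:
round 1:
  A via A→b: +{b}
  B via B→a c: +{a}
  C via C→A A: +{b}
  S via S→a A: +{a}
  S via S→b a a: +{b}
  S via S→c B B: +{c}
  S: {a,b,c}  A: {b}  B: {a}  C: {b}
round 2: done
  S: {a,b,c}  A: {b}  B: {a}  C: {b}

FIRST(C) = ["b"]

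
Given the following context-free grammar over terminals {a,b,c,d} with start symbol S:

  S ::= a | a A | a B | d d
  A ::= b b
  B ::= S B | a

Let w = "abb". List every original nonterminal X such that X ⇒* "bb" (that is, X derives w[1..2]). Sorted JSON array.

Convert to CNF:
  S -> T1 A | T1 B | T2 T2 | a
  A -> T0 T0
  B -> S B | a
  T0 -> b
  T1 -> a
  T2 -> d

CYK fill (cells [i..j] with 1 ≤ i ≤ j ≤ 2 only):
  T[1,1] 'b' = {T0}  orig:{}
  T[2,2] 'b' = {T0}  orig:{}
  T[1,2] 'bb' = {A}

Original NTs in T[1,2] deriving "bb": ["A"]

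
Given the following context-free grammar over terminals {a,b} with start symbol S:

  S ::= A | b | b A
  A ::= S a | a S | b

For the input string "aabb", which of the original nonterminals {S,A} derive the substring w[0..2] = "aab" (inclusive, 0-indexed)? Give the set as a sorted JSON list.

CNF form of G:
  S -> S T0 | T0 S | T1 A | b
  A -> S T0 | T0 S | b
  T0 -> a
  T1 -> b

CYK table (by increasing span) — only the sub-triangle for w[0..2]:
  T[0,0] 'a' = {T0}  orig:{}
  T[1,1] 'a' = {T0}  orig:{}
  T[2,2] 'b' = {A,S,T1}  orig:{A,S}
  T[0,1] 'aa' = ∅
  T[1,2] 'ab' = {A,S}
  T[0,2] 'aab' = {A,S}

Original NTs in T[0,2] deriving "aab": ["A", "S"]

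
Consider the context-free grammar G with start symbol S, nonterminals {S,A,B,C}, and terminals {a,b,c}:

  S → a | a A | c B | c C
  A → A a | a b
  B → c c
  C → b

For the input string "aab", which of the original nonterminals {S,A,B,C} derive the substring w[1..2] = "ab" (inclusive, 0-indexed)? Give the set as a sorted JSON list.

CNF form of G:
  S -> T0 A | T2 B | T2 C | a
  A -> A T0 | T0 T1
  B -> T2 T2
  C -> b
  T0 -> a
  T1 -> b
  T2 -> c

CYK fill, restricted to cells inside w[1..2]:
  cell(1,1) a: {S,T0}  orig:{S}
  cell(2,2) b: {C,T1}  orig:{C}
  cell(1,2) ab: {A}

Original NTs in T[1,2] deriving "ab": ["A"]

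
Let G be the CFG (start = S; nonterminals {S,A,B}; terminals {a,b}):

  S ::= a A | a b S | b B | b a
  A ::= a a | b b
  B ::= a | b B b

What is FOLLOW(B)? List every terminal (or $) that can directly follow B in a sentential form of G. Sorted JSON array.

FIRST iteration:
pass 1:
  A via A→a a: +{a}
  A via A→b b: +{b}
  B via B→a: +{a}
  B via B→b B b: +{b}
  S via S→a A: +{a}
  S via S→b B: +{b}
  FIRST[S]={a,b}  FIRST[A]={a,b}  FIRST[B]={a,b}
pass 2: — fixpoint
  FIRST[S]={a,b}  FIRST[A]={a,b}  FIRST[B]={a,b}

Compute FOLLOW by fixpoint:
seed FOLLOW(S) with $
round 1:
  B→b B b: FOLLOW(B) ⊇ FIRST(b) = {b}; new: +{b}
  S→a A: FOLLOW(A) ⊇ FOLLOW(S) ⊇ {$}; new: +{$}
  S→b B: FOLLOW(B) ⊇ FOLLOW(S) ⊇ {$}; new: +{$}
  FOLLOW(S)={$}  FOLLOW(A)={$}  FOLLOW(B)={$,b}
round 2: done
  FOLLOW(S)={$}  FOLLOW(A)={$}  FOLLOW(B)={$,b}

FOLLOW(B) = ["$", "b"]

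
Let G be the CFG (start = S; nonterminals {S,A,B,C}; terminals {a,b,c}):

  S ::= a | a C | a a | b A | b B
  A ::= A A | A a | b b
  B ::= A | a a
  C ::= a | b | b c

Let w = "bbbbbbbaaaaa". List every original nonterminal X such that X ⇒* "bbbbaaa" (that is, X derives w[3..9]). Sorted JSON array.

Convert to CNF:
  S -> T0 C | T0 T0 | T1 A | T1 B | a
  A -> A A | A T0 | T1 T1
  B -> A A | A T0 | T0 T0 | T1 T1
  C -> T1 T2 | a | b
  T0 -> a
  T1 -> b
  T2 -> c

CYK table (by increasing span) (cells [i..j] with 3 ≤ i ≤ j ≤ 9 only):
  cell(3,3) b: {C,T1}  orig:{C}
  cell(4,4) b: {C,T1}  orig:{C}
  cell(5,5) b: {C,T1}  orig:{C}
  cell(6,6) b: {C,T1}  orig:{C}
  cell(7,7) a: {C,S,T0}  orig:{C,S}
  cell(8,8) a: {C,S,T0}  orig:{C,S}
  cell(9,9) a: {C,S,T0}  orig:{C,S}
  cell(3,4) bb: {A,B}
  cell(4,5) bb: {A,B}
  cell(5,6) bb: {A,B}
  cell(6,7) ba: ∅
  cell(7,8) aa: {B,S}
  cell(8,9) aa: {B,S}
  cell(3,5) bbb: {S}
  cell(4,6) bbb: {S}
  cell(5,7) bba: {A,B}
  cell(6,8) baa: {S}
  cell(7,9) aaa: ∅
  cell(3,6) bbbb: {A,B}
  cell(4,7) bbba: {S}
  cell(5,8) bbaa: {A,B}
  cell(6,9) baaa: ∅
  cell(3,7) bbbba: {A,B}
  cell(4,8) bbbaa: {S}
  cell(5,9) bbaaa: {A,B}
  cell(3,8) bbbbaa: {A,B}
  cell(4,9) bbbaaa: {S}
  cell(3,9) bbbbaaa: {A,B}

Original NTs in T[3,9] deriving "bbbbaaa": ["A", "B"]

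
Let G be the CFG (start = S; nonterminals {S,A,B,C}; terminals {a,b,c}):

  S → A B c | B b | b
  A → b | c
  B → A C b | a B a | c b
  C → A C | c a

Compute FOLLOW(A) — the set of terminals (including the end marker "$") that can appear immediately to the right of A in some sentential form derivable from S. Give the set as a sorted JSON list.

FIRST iteration:
[1]
  A via A→b: +{b}
  A via A→c: +{c}
  B via B→A C b: +{b,c}
  B via B→a B a: +{a}
  C via C→A C: +{b,c}
  S via S→A B c: +{b,c}
  S via S→B b: +{a}
  FIRST(S)={a,b,c}  FIRST(A)={b,c}  FIRST(B)={a,b,c}  FIRST(C)={b,c}
[2] (stable)
  FIRST(S)={a,b,c}  FIRST(A)={b,c}  FIRST(B)={a,b,c}  FIRST(C)={b,c}

Compute FOLLOW by fixpoint:
seed FOLLOW(S) with $
pass 1:
  B→A C b: FOLLOW(A) ⊇ FIRST(C) = {b,c}; new: +{b,c}
  B→A C b: FOLLOW(C) ⊇ FIRST(b) = {b}; new: +{b}
  B→a B a: FOLLOW(B) ⊇ FIRST(a) = {a}; new: +{a}
  S→A B c: FOLLOW(A) ⊇ FIRST(B) = {a,b,c}; new: +{a}
  S→A B c: FOLLOW(B) ⊇ FIRST(c) = {c}; new: +{c}
  S→B b: FOLLOW(B) ⊇ FIRST(b) = {b}; new: +{b}
  FOLLOW(S)={$}  FOLLOW(A)={a,b,c}  FOLLOW(B)={a,b,c}  FOLLOW(C)={b}
pass 2: — fixpoint
  FOLLOW(S)={$}  FOLLOW(A)={a,b,c}  FOLLOW(B)={a,b,c}  FOLLOW(C)={b}

FOLLOW(A) = ["a", "b", "c"]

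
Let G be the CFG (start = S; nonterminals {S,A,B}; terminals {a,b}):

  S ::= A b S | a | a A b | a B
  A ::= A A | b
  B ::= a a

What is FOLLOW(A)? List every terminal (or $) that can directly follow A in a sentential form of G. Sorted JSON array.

FIRST sets, iterate to fixpoint:
iter 1:
  A via A→b: +{b}
  B via B→a a: +{a}
  S via S→A b S: +{b}
  S via S→a: +{a}
  FIRST(S)={a,b}  FIRST(A)={b}  FIRST(B)={a}
iter 2: done
  FIRST(S)={a,b}  FIRST(A)={b}  FIRST(B)={a}

Compute FOLLOW by fixpoint:
FOLLOW(S) := {$}
pass 1:
  A→A A: FOLLOW(A) ⊇ FIRST(A) = {b}; new: +{b}
  S→a B: FOLLOW(B) ⊇ FOLLOW(S) ⊇ {$}; new: +{$}
  FOLLOW(S)={$}  FOLLOW(A)={b}  FOLLOW(B)={$}
pass 2: (no change)
  FOLLOW(S)={$}  FOLLOW(A)={b}  FOLLOW(B)={$}

FOLLOW(A) = ["b"]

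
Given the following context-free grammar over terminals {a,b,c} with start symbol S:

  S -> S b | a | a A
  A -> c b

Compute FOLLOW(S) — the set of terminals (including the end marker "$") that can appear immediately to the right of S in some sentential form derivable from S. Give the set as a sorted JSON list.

FIRST iteration:
round 1:
  A via A→c b: +{c}
  S via S→a: +{a}
  FIRST(S)={a}  FIRST(A)={c}
round 2: (no change)
  FIRST(S)={a}  FIRST(A)={c}

FOLLOW iteration:
seed FOLLOW(S) with $
round 1:
  S→S b: FOLLOW(S) ⊇ FIRST(b) = {b}; new: +{b}
  S→a A: FOLLOW(A) ⊇ FOLLOW(S) ⊇ {$,b}; new: +{$,b}
  S: {$,b}  A: {$,b}
round 2: — fixpoint
  S: {$,b}  A: {$,b}

FOLLOW(S) = ["$", "b"]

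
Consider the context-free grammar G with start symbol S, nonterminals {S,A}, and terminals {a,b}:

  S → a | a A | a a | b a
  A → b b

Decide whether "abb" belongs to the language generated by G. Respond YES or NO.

CNF form of G:
  S -> T0 T1 | T1 A | T1 T1 | a
  A -> T0 T0
  T0 -> b
  T1 -> a

CYK table (by increasing span):
  cell(0,0) a: {S,T1}  orig:{S}
  cell(1,1) b: {T0}  orig:{}
  cell(2,2) b: {T0}  orig:{}
  cell(0,1) ab: ∅
  cell(1,2) bb: {A}
  cell(0,2) abb: {S}

S ∈ T[0,2] ⇒ YES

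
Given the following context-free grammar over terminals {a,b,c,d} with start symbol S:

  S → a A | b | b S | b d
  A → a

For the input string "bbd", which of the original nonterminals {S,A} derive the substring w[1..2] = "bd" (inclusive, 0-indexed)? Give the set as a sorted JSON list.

CNF form of G:
  S -> T0 A | T1 S | T1 T2 | b
  A -> a
  T0 -> a
  T1 -> b
  T2 -> d

Fill CYK table bottom-up, restricted to cells inside w[1..2]:
  cell(1,1) b: {S,T1}  orig:{S}
  cell(2,2) d: {T2}  orig:{}
  cell(1,2) bd: {S}

Original NTs in T[1,2] deriving "bd": ["S"]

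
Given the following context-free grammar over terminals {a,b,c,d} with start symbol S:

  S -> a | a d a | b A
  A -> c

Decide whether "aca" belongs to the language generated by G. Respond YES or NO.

CNF form of G:
  S -> T0 X3 | T2 A | a
  A -> c
  T0 -> a
  T1 -> d
  T2 -> b
  X3 -> T1 T0

Fill CYK table bottom-up:
  T[0,0] 'a' = {S,T0}  orig:{S}
  T[1,1] 'c' = {A}
  T[2,2] 'a' = {S,T0}  orig:{S}
  T[0,1] 'ac' = ∅
  T[1,2] 'ca' = ∅
  T[0,2] 'aca' = ∅

S ∉ T[0,2] ⇒ NO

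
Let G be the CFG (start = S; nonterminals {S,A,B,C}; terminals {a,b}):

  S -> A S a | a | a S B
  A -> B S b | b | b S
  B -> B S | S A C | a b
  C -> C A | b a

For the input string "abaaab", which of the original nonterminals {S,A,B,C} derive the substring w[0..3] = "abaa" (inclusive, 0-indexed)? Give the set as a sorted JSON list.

CNF form of G:
  S -> A X4 | T1 X5 | a
  A -> B X2 | T0 S | b
  B -> B S | S X3 | T1 T0
  C -> C A | T0 T1
  T0 -> b
  T1 -> a
  X2 -> S T0
  X3 -> A C
  X4 -> S T1
  X5 -> S B

Fill CYK table bottom-up (cells [i..j] with 0 ≤ i ≤ j ≤ 3 only):
  [0..0]={S,T1}  "a"  orig:{S}
  [1..1]={A,T0}  "b"  orig:{A}
  [2..2]={S,T1}  "a"  orig:{S}
  [3..3]={S,T1}  "a"  orig:{S}
  [0..1]={B,X2}  "ab"  orig:{B}
  [1..2]={A,C}  "ba"
  [2..3]={X4}  "aa"  orig:{}
  [0..2]={B}  "aba"
  [1..3]={S}  "baa"
  [0..3]={B}  "abaa"

Original NTs in T[0,3] deriving "abaa": ["B"]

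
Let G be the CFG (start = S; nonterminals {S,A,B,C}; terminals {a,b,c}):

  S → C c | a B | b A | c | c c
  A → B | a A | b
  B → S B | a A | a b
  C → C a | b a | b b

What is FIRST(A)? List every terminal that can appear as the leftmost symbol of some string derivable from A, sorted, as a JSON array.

FIRST sets, iterate to fixpoint:
iter 1:
  A via A→a A: +{a}
  A via A→b: +{b}
  B via B→a A: +{a}
  C via C→b a: +{b}
  S via S→C c: +{b}
  S via S→a B: +{a}
  S via S→c: +{c}
  FIRST[S]={a,b,c}  FIRST[A]={a,b}  FIRST[B]={a}  FIRST[C]={b}
iter 2:
  B via B→S B: +{b,c}
  FIRST[S]={a,b,c}  FIRST[A]={a,b}  FIRST[B]={a,b,c}  FIRST[C]={b}
iter 3:
  A via A→B: +{c}
  FIRST[S]={a,b,c}  FIRST[A]={a,b,c}  FIRST[B]={a,b,c}  FIRST[C]={b}
iter 4: — fixpoint
  FIRST[S]={a,b,c}  FIRST[A]={a,b,c}  FIRST[B]={a,b,c}  FIRST[C]={b}

FIRST(A) = ["a", "b", "c"]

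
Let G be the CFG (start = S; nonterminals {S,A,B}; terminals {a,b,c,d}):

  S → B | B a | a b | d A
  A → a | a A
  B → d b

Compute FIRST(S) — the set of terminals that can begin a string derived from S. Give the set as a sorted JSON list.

FIRST sets, iterate to fixpoint:
[1]
  A via A→a: +{a}
  B via B→d b: +{d}
  S via S→B: +{d}
  S via S→a b: +{a}
  S: {a,d}  A: {a}  B: {d}
[2] done
  S: {a,d}  A: {a}  B: {d}

FIRST(S) = ["a", "d"]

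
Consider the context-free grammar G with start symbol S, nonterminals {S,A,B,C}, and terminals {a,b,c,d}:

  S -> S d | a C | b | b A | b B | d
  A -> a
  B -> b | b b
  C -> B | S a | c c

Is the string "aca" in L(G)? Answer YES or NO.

CNF form of G:
  S -> S T3 | T0 A | T0 B | T1 C | b | d
  A -> a
  B -> T0 T0 | b
  C -> S T1 | T0 T0 | T2 T2 | b
  T0 -> b
  T1 -> a
  T2 -> c
  T3 -> d

CYK fill:
  [0..0]={A,T1}  "a"  orig:{A}
  [1..1]={T2}  "c"  orig:{}
  [2..2]={A,T1}  "a"  orig:{A}
  [0..1]=∅  "ac"
  [1..2]=∅  "ca"
  [0..2]=∅  "aca"

S ∉ T[0,2] ⇒ NO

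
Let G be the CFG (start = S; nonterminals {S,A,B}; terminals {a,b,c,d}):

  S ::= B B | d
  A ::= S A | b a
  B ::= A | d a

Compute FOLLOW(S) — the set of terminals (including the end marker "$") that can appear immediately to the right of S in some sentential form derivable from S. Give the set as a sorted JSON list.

FIRST iteration:
[1]
  A via A→b a: +{b}
  B via B→A: +{b}
  B via B→d a: +{d}
  S via S→B B: +{b,d}
  FIRST(S)={b,d}  FIRST(A)={b}  FIRST(B)={b,d}
[2]
  A via A→S A: +{d}
  FIRST(S)={b,d}  FIRST(A)={b,d}  FIRST(B)={b,d}
[3] (no change)
  FIRST(S)={b,d}  FIRST(A)={b,d}  FIRST(B)={b,d}

FOLLOW iteration:
initialize: $ ∈ FOLLOW(S)
[1]
  A→S A: FOLLOW(S) ⊇ FIRST(A) = {b,d}; new: +{b,d}
  S→B B: FOLLOW(B) ⊇ FIRST(B) = {b,d}; new: +{b,d}
  S→B B: FOLLOW(B) ⊇ FOLLOW(S) ⊇ {$,b,d}; new: +{$}
  FOLLOW(S)={$,b,d}  FOLLOW(A)={}  FOLLOW(B)={$,b,d}
[2]
  B→A: FOLLOW(A) ⊇ FOLLOW(B) ⊇ {$,b,d}; new: +{$,b,d}
  FOLLOW(S)={$,b,d}  FOLLOW(A)={$,b,d}  FOLLOW(B)={$,b,d}
[3] done
  FOLLOW(S)={$,b,d}  FOLLOW(A)={$,b,d}  FOLLOW(B)={$,b,d}

FOLLOW(S) = ["$", "b", "d"]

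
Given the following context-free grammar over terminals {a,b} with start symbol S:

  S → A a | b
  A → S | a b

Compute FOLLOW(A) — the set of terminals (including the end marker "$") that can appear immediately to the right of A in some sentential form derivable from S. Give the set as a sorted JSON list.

FIRST sets, iterate to fixpoint:
[1]
  A via A→a b: +{a}
  S via S→A a: +{a}
  S via S→b: +{b}
  FIRST[S]={a,b}  FIRST[A]={a}
[2]
  A via A→S: +{b}
  FIRST[S]={a,b}  FIRST[A]={a,b}
[3] (stable)
  FIRST[S]={a,b}  FIRST[A]={a,b}

Compute FOLLOW by fixpoint:
seed FOLLOW(S) with $
round 1:
  S→A a: FOLLOW(A) ⊇ FIRST(a) = {a}; new: +{a}
  FOLLOW[S]={$}  FOLLOW[A]={a}
round 2:
  A→S: FOLLOW(S) ⊇ FOLLOW(A) ⊇ {a}; new: +{a}
  FOLLOW[S]={$,a}  FOLLOW[A]={a}
round 3: (stable)
  FOLLOW[S]={$,a}  FOLLOW[A]={a}

FOLLOW(A) = ["a"]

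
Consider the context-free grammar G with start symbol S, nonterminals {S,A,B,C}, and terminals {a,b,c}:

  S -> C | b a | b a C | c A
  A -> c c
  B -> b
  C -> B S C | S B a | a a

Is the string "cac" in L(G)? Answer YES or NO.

CNF form of G:
  S -> B X5 | S X6 | T0 A | T1 T1 | T2 T1 | T2 X7
  A -> T0 T0
  B -> b
  C -> B X3 | S X4 | T1 T1
  T0 -> c
  T1 -> a
  T2 -> b
  X3 -> S C
  X4 -> B T1
  X5 -> S C
  X6 -> B T1
  X7 -> T1 C

CYK table (by increasing span):
  T[0,0] 'c' = {T0}  orig:{}
  T[1,1] 'a' = {T1}  orig:{}
  T[2,2] 'c' = {T0}  orig:{}
  T[0,1] 'ca' = ∅
  T[1,2] 'ac' = ∅
  T[0,2] 'cac' = ∅

S ∉ T[0,2] ⇒ NO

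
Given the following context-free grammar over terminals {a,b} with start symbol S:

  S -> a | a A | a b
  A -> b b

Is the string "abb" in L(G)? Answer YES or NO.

CNF form of G:
  S -> T1 A | T1 T0 | a
  A -> T0 T0
  T0 -> b
  T1 -> a

CYK table (by increasing span):
  T[0,0] 'a' = {S,T1}  orig:{S}
  T[1,1] 'b' = {T0}  orig:{}
  T[2,2] 'b' = {T0}  orig:{}
  T[0,1] 'ab' = {S}
  T[1,2] 'bb' = {A}
  T[0,2] 'abb' = {S}

S ∈ T[0,2] ⇒ YES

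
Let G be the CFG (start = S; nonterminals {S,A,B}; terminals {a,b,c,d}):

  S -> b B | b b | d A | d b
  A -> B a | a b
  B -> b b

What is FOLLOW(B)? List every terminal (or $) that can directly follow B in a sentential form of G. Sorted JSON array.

FIRST sets, iterate to fixpoint:
iter 1:
  A via A→a b: +{a}
  B via B→b b: +{b}
  S via S→b B: +{b}
  S via S→d A: +{d}
  FIRST[S]={b,d}  FIRST[A]={a}  FIRST[B]={b}
iter 2:
  A via A→B a: +{b}
  FIRST[S]={b,d}  FIRST[A]={a,b}  FIRST[B]={b}
iter 3: (no change)
  FIRST[S]={b,d}  FIRST[A]={a,b}  FIRST[B]={b}

Compute FOLLOW by fixpoint:
seed FOLLOW(S) with $
pass 1:
  A→B a: FOLLOW(B) ⊇ FIRST(a) = {a}; new: +{a}
  S→b B: FOLLOW(B) ⊇ FOLLOW(S) ⊇ {$}; new: +{$}
  S→d A: FOLLOW(A) ⊇ FOLLOW(S) ⊇ {$}; new: +{$}
  FOLLOW[S]={$}  FOLLOW[A]={$}  FOLLOW[B]={$,a}
pass 2: done
  FOLLOW[S]={$}  FOLLOW[A]={$}  FOLLOW[B]={$,a}

FOLLOW(B) = ["$", "a"]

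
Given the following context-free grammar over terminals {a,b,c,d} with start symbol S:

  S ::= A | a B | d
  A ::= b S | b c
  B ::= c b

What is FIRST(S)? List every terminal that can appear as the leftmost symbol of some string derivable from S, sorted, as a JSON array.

FIRST sets, iterate to fixpoint:
[1]
  A via A→b S: +{b}
  B via B→c b: +{c}
  S via S→A: +{b}
  S via S→a B: +{a}
  S via S→d: +{d}
  FIRST(S)={a,b,d}  FIRST(A)={b}  FIRST(B)={c}
[2] (no change)
  FIRST(S)={a,b,d}  FIRST(A)={b}  FIRST(B)={c}

FIRST(S) = ["a", "b", "d"]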